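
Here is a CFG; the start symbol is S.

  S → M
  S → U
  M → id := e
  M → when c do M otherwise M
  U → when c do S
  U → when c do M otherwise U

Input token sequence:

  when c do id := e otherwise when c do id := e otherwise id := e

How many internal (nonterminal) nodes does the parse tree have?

6

[S [M when c do [M id := e] otherwise [M when c do [M id := e] otherwise [M id := e]]]]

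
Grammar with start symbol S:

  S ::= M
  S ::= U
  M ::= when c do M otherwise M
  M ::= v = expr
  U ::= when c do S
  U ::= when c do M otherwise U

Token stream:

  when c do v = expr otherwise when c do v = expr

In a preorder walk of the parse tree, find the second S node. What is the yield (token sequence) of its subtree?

v = expr

[S [U when c do [M v = expr] otherwise [U when c do [S [M v = expr]]]]]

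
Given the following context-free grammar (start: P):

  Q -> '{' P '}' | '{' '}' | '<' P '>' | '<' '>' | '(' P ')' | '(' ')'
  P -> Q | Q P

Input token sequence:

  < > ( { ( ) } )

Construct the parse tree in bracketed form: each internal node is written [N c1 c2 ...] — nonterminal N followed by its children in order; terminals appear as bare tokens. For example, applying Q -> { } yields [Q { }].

P
Q P
< > P
< > Q
< > ( P )
< > ( Q )
< > ( { P } )
< > ( { Q } )
< > ( { ( ) } )

[P [Q < >] [P [Q ( [P [Q { [P [Q ( )]] }]] )]]]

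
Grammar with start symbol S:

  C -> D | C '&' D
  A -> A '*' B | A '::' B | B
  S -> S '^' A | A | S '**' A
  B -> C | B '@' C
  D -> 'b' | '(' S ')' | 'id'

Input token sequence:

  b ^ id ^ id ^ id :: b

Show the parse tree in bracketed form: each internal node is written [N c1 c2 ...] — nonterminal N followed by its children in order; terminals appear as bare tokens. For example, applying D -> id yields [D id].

[S [S [S [S [A [B [C [D b]]]]] ^ [A [B [C [D id]]]]] ^ [A [B [C [D id]]]]] ^ [A [A [B [C [D id]]]] :: [B [C [D b]]]]]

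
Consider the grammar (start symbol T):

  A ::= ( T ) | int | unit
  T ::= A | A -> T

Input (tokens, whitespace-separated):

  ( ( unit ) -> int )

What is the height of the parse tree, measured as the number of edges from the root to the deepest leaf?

6

[T [A ( [T [A ( [T [A unit]] )] -> [T [A int]]] )]]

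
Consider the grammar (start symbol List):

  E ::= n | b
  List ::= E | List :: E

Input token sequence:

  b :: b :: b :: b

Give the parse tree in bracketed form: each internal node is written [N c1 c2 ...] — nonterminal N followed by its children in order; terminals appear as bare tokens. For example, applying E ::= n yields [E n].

List
List :: E
List :: E :: E
List :: E :: E :: E
E :: E :: E :: E
b :: E :: E :: E
b :: b :: E :: E
b :: b :: b :: E
b :: b :: b :: b

[List [List [List [List [E b]] :: [E b]] :: [E b]] :: [E b]]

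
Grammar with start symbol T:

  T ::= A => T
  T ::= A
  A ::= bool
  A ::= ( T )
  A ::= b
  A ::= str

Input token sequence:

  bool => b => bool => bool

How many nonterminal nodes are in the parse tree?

8

[T [A bool] => [T [A b] => [T [A bool] => [T [A bool]]]]]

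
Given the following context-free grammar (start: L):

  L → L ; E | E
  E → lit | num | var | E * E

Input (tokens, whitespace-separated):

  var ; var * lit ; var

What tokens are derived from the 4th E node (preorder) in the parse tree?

lit

[L [L [L [E var]] ; [E [E var] * [E lit]]] ; [E var]]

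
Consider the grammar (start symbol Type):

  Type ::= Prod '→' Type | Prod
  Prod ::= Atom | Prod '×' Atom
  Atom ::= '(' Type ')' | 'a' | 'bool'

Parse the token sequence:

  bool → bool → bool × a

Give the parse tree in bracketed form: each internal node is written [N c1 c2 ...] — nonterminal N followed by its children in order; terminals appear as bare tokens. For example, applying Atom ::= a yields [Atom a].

Type
Prod → Type
Atom → Type
bool → Type
bool → Prod → Type
bool → Atom → Type
bool → bool → Type
bool → bool → Prod
bool → bool → Prod × Atom
bool → bool → Atom × Atom
bool → bool → bool × Atom
bool → bool → bool × a

[Type [Prod [Atom bool]] → [Type [Prod [Atom bool]] → [Type [Prod [Prod [Atom bool]] × [Atom a]]]]]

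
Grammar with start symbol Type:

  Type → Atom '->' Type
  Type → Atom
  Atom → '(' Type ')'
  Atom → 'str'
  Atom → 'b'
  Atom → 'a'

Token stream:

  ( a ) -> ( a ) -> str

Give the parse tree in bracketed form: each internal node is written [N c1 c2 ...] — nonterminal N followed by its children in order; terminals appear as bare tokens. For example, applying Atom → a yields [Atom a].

[Type [Atom ( [Type [Atom a]] )] -> [Type [Atom ( [Type [Atom a]] )] -> [Type [Atom str]]]]

Type
Atom -> Type
( Type ) -> Type
( Atom ) -> Type
( a ) -> Type
( a ) -> Atom -> Type
( a ) -> ( Type ) -> Type
( a ) -> ( Atom ) -> Type
( a ) -> ( a ) -> Type
( a ) -> ( a ) -> Atom
( a ) -> ( a ) -> str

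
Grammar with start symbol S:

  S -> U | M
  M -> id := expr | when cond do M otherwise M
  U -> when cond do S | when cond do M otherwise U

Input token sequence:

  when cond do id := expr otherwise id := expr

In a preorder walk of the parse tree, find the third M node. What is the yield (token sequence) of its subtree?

id := expr

[S [M when cond do [M id := expr] otherwise [M id := expr]]]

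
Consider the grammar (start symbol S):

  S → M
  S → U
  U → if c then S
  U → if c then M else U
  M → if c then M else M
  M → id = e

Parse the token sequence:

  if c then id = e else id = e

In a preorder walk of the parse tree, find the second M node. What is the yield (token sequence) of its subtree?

id = e

[S [M if c then [M id = e] else [M id = e]]]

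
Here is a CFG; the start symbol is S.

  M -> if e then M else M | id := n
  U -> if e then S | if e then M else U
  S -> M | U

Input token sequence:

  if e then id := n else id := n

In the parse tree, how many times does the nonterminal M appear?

[S [M if e then [M id := n] else [M id := n]]]

3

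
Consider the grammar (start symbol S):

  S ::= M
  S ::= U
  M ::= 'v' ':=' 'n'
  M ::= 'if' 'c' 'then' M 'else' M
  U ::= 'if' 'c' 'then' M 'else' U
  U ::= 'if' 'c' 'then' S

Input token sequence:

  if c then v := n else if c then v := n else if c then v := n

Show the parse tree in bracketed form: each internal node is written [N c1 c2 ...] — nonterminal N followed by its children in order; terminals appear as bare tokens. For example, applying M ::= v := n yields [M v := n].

[S [U if c then [M v := n] else [U if c then [M v := n] else [U if c then [S [M v := n]]]]]]

S
U
if c then M else U
if c then v := n else U
if c then v := n else if c then M else U
if c then v := n else if c then v := n else U
if c then v := n else if c then v := n else if c then S
if c then v := n else if c then v := n else if c then M
if c then v := n else if c then v := n else if c then v := n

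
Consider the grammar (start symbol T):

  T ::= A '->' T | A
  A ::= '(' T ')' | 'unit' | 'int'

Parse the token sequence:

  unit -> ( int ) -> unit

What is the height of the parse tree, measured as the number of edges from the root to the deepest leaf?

[T [A unit] -> [T [A ( [T [A int]] )] -> [T [A unit]]]]

5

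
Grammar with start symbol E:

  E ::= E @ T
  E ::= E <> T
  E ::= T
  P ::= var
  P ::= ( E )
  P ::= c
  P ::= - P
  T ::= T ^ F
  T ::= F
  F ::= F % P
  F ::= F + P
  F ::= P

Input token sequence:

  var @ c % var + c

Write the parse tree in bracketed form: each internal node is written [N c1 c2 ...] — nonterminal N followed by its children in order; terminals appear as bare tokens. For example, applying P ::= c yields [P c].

E
E @ T
T @ T
F @ T
P @ T
var @ T
var @ F
var @ F + P
var @ F % P + P
var @ P % P + P
var @ c % P + P
var @ c % var + P
var @ c % var + c

[E [E [T [F [P var]]]] @ [T [F [F [F [P c]] % [P var]] + [P c]]]]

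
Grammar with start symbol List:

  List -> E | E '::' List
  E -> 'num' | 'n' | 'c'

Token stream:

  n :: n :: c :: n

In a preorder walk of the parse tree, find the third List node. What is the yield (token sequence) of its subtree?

[List [E n] :: [List [E n] :: [List [E c] :: [List [E n]]]]]

c :: n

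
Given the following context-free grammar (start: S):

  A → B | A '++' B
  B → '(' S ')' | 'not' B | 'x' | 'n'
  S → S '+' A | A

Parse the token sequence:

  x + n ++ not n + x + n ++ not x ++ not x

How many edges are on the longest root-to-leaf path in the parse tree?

6

[S [S [S [S [A [B x]]] + [A [A [B n]] ++ [B not [B n]]]] + [A [B x]]] + [A [A [A [B n]] ++ [B not [B x]]] ++ [B not [B x]]]]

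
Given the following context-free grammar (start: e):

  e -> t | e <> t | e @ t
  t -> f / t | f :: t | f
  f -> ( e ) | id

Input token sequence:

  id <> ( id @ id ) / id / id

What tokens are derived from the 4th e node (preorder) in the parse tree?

[e [e [t [f id]]] <> [t [f ( [e [e [t [f id]]] @ [t [f id]]] )] / [t [f id] / [t [f id]]]]]

id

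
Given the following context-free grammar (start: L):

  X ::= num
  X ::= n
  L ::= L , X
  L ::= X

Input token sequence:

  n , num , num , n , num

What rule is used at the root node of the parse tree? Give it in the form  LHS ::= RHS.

L ::= L , X

[L [L [L [L [L [X n]] , [X num]] , [X num]] , [X n]] , [X num]]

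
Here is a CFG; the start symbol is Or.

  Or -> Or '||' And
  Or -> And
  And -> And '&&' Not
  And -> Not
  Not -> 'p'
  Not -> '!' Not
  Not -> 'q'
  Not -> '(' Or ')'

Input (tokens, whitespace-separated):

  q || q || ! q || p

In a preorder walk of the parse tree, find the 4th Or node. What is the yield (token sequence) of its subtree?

q

[Or [Or [Or [Or [And [Not q]]] || [And [Not q]]] || [And [Not ! [Not q]]]] || [And [Not p]]]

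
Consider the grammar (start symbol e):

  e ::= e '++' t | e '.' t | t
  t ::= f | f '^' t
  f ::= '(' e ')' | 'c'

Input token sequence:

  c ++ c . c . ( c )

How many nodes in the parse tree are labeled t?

5

[e [e [e [e [t [f c]]] ++ [t [f c]]] . [t [f c]]] . [t [f ( [e [t [f c]]] )]]]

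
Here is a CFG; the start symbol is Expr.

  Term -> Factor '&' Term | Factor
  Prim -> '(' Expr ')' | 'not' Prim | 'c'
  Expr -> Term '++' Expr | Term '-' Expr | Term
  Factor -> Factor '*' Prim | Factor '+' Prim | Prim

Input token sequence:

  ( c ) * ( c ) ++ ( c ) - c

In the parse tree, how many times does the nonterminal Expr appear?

[Expr [Term [Factor [Factor [Prim ( [Expr [Term [Factor [Prim c]]]] )]] * [Prim ( [Expr [Term [Factor [Prim c]]]] )]]] ++ [Expr [Term [Factor [Prim ( [Expr [Term [Factor [Prim c]]]] )]]] - [Expr [Term [Factor [Prim c]]]]]]

6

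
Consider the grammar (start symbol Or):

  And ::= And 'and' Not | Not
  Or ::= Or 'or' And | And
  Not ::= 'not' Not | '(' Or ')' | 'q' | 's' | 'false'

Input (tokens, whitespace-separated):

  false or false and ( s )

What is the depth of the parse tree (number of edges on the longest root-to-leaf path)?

6

[Or [Or [And [Not false]]] or [And [And [Not false]] and [Not ( [Or [And [Not s]]] )]]]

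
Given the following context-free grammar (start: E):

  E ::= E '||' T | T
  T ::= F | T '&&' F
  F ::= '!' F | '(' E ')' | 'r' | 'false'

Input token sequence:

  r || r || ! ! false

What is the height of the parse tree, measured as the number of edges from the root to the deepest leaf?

[E [E [E [T [F r]]] || [T [F r]]] || [T [F ! [F ! [F false]]]]]

5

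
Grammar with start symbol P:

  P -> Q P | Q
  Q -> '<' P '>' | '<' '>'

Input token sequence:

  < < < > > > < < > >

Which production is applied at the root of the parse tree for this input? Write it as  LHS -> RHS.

P -> Q P

[P [Q < [P [Q < [P [Q < >]] >]] >] [P [Q < [P [Q < >]] >]]]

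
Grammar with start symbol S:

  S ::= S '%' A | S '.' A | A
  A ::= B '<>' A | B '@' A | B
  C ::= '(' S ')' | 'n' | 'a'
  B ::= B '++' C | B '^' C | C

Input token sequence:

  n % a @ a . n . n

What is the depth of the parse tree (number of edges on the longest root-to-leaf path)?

[S [S [S [S [A [B [C n]]]] % [A [B [C a]] @ [A [B [C a]]]]] . [A [B [C n]]]] . [A [B [C n]]]]

7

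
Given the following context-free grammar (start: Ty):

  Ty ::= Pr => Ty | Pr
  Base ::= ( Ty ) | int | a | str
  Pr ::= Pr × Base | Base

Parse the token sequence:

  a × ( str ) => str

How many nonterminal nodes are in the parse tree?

[Ty [Pr [Pr [Base a]] × [Base ( [Ty [Pr [Base str]]] )]] => [Ty [Pr [Base str]]]]

11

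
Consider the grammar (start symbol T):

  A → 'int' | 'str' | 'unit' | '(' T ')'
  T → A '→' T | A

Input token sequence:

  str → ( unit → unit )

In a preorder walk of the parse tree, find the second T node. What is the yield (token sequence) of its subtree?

[T [A str] → [T [A ( [T [A unit] → [T [A unit]]] )]]]

( unit → unit )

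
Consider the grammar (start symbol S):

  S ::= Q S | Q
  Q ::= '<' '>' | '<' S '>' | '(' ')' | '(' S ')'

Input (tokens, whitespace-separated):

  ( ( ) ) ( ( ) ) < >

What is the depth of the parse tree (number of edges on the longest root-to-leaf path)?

[S [Q ( [S [Q ( )]] )] [S [Q ( [S [Q ( )]] )] [S [Q < >]]]]

5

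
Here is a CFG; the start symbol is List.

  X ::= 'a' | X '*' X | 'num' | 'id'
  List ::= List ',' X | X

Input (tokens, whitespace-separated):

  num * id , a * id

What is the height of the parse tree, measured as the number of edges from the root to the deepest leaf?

[List [List [X [X num] * [X id]]] , [X [X a] * [X id]]]

4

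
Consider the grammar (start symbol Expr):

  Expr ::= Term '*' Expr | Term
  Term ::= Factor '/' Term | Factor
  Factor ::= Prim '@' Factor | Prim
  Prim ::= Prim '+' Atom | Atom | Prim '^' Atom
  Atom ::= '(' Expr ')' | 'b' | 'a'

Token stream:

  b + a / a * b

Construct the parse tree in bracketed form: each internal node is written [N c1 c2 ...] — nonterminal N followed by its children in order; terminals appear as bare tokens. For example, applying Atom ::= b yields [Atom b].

[Expr [Term [Factor [Prim [Prim [Atom b]] + [Atom a]]] / [Term [Factor [Prim [Atom a]]]]] * [Expr [Term [Factor [Prim [Atom b]]]]]]

Expr
Term * Expr
Factor / Term * Expr
Prim / Term * Expr
Prim + Atom / Term * Expr
Atom + Atom / Term * Expr
b + Atom / Term * Expr
b + a / Term * Expr
b + a / Factor * Expr
b + a / Prim * Expr
b + a / Atom * Expr
b + a / a * Expr
b + a / a * Term
b + a / a * Factor
b + a / a * Prim
b + a / a * Atom
b + a / a * b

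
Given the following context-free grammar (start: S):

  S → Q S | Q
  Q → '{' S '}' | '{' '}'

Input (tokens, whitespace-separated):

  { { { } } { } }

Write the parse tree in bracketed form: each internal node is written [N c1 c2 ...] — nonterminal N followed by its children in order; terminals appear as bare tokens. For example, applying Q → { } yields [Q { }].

S
Q
{ S }
{ Q S }
{ { S } S }
{ { Q } S }
{ { { } } S }
{ { { } } Q }
{ { { } } { } }

[S [Q { [S [Q { [S [Q { }]] }] [S [Q { }]]] }]]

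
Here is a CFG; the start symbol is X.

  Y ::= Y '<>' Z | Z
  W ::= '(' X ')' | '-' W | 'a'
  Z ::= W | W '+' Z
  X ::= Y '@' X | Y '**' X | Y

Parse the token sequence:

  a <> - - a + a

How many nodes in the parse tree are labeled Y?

2

[X [Y [Y [Z [W a]]] <> [Z [W - [W - [W a]]] + [Z [W a]]]]]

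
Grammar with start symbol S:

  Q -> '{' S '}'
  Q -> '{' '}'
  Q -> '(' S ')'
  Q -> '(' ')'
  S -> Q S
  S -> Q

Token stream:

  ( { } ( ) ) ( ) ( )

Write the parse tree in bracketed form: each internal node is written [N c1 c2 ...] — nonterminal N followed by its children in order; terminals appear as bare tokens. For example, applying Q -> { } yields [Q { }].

[S [Q ( [S [Q { }] [S [Q ( )]]] )] [S [Q ( )] [S [Q ( )]]]]

S
Q S
( S ) S
( Q S ) S
( { } S ) S
( { } Q ) S
( { } ( ) ) S
( { } ( ) ) Q S
( { } ( ) ) ( ) S
( { } ( ) ) ( ) Q
( { } ( ) ) ( ) ( )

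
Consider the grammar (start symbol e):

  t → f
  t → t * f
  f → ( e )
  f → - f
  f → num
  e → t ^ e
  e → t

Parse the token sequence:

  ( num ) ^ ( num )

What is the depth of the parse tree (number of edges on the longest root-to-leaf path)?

7

[e [t [f ( [e [t [f num]]] )]] ^ [e [t [f ( [e [t [f num]]] )]]]]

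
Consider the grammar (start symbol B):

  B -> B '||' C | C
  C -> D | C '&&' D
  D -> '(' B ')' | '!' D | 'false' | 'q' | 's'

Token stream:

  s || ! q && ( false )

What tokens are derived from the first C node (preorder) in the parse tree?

[B [B [C [D s]]] || [C [C [D ! [D q]]] && [D ( [B [C [D false]]] )]]]

s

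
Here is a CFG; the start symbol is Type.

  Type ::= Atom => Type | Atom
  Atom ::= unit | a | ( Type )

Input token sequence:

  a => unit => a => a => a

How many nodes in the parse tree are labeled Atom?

5

[Type [Atom a] => [Type [Atom unit] => [Type [Atom a] => [Type [Atom a] => [Type [Atom a]]]]]]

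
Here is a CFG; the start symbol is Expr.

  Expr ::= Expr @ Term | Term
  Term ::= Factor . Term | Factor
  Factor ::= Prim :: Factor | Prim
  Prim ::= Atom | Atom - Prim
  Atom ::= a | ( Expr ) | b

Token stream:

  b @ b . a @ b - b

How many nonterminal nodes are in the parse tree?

21

[Expr [Expr [Expr [Term [Factor [Prim [Atom b]]]]] @ [Term [Factor [Prim [Atom b]]] . [Term [Factor [Prim [Atom a]]]]]] @ [Term [Factor [Prim [Atom b] - [Prim [Atom b]]]]]]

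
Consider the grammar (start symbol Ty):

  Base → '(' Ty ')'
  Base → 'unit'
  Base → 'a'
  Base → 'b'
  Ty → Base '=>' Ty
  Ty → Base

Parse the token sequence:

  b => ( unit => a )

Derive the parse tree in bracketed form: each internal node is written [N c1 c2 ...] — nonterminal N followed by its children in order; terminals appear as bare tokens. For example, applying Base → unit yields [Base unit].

Ty
Base => Ty
b => Ty
b => Base
b => ( Ty )
b => ( Base => Ty )
b => ( unit => Ty )
b => ( unit => Base )
b => ( unit => a )

[Ty [Base b] => [Ty [Base ( [Ty [Base unit] => [Ty [Base a]]] )]]]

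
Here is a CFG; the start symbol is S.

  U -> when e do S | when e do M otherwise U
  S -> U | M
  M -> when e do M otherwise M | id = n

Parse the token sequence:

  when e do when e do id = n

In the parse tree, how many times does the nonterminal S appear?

[S [U when e do [S [U when e do [S [M id = n]]]]]]

3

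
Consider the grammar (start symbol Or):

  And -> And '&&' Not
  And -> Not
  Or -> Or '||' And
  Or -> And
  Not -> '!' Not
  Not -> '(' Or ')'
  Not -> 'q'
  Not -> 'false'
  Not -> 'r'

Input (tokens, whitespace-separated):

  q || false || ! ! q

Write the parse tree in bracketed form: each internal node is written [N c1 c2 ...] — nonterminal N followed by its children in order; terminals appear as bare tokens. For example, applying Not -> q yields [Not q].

[Or [Or [Or [And [Not q]]] || [And [Not false]]] || [And [Not ! [Not ! [Not q]]]]]

Or
Or || And
Or || And || And
And || And || And
Not || And || And
q || And || And
q || Not || And
q || false || And
q || false || Not
q || false || ! Not
q || false || ! ! Not
q || false || ! ! q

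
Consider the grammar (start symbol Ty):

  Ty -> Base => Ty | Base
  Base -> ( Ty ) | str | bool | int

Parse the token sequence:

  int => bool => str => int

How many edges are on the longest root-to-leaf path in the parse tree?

[Ty [Base int] => [Ty [Base bool] => [Ty [Base str] => [Ty [Base int]]]]]

5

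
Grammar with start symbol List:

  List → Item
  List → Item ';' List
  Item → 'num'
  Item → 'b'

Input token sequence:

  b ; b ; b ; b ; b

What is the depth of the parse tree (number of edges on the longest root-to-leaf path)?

6

[List [Item b] ; [List [Item b] ; [List [Item b] ; [List [Item b] ; [List [Item b]]]]]]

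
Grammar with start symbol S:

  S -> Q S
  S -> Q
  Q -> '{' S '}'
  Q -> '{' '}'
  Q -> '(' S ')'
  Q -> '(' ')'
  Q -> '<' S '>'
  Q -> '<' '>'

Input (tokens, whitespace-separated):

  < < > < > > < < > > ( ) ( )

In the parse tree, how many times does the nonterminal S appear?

7

[S [Q < [S [Q < >] [S [Q < >]]] >] [S [Q < [S [Q < >]] >] [S [Q ( )] [S [Q ( )]]]]]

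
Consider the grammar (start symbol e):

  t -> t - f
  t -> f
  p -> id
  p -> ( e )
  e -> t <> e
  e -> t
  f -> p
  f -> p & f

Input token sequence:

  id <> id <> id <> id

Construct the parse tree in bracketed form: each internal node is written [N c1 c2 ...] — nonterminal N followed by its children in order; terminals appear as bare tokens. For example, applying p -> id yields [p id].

e
t <> e
f <> e
p <> e
id <> e
id <> t <> e
id <> f <> e
id <> p <> e
id <> id <> e
id <> id <> t <> e
id <> id <> f <> e
id <> id <> p <> e
id <> id <> id <> e
id <> id <> id <> t
id <> id <> id <> f
id <> id <> id <> p
id <> id <> id <> id

[e [t [f [p id]]] <> [e [t [f [p id]]] <> [e [t [f [p id]]] <> [e [t [f [p id]]]]]]]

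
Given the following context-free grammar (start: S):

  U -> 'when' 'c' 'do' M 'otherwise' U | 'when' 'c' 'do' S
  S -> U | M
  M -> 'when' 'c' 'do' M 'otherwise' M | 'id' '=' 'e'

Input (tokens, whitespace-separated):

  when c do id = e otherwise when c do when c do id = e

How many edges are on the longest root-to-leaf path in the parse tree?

[S [U when c do [M id = e] otherwise [U when c do [S [U when c do [S [M id = e]]]]]]]

7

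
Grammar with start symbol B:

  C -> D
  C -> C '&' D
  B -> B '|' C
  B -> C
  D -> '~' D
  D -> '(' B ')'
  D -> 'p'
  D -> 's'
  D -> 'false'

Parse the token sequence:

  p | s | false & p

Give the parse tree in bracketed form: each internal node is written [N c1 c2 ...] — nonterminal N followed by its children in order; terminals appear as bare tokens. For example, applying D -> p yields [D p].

B
B | C
B | C | C
C | C | C
D | C | C
p | C | C
p | D | C
p | s | C
p | s | C & D
p | s | D & D
p | s | false & D
p | s | false & p

[B [B [B [C [D p]]] | [C [D s]]] | [C [C [D false]] & [D p]]]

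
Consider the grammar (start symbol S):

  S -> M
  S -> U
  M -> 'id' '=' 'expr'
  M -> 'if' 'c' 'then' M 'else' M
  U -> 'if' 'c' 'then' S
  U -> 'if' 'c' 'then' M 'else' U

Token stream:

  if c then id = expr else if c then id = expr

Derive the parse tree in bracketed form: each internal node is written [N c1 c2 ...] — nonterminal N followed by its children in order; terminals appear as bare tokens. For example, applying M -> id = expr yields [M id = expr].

S
U
if c then M else U
if c then id = expr else U
if c then id = expr else if c then S
if c then id = expr else if c then M
if c then id = expr else if c then id = expr

[S [U if c then [M id = expr] else [U if c then [S [M id = expr]]]]]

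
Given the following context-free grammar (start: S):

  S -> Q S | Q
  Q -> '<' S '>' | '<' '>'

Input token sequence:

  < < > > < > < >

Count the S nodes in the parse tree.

[S [Q < [S [Q < >]] >] [S [Q < >] [S [Q < >]]]]

4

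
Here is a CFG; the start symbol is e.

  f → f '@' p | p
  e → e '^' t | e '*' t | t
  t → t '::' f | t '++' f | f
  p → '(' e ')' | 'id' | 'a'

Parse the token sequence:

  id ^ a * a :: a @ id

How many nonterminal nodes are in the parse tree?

17

[e [e [e [t [f [p id]]]] ^ [t [f [p a]]]] * [t [t [f [p a]]] :: [f [f [p a]] @ [p id]]]]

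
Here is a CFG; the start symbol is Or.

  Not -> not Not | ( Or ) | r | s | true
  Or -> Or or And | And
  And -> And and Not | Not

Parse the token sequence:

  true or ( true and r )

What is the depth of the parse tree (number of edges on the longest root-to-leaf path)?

7

[Or [Or [And [Not true]]] or [And [Not ( [Or [And [And [Not true]] and [Not r]]] )]]]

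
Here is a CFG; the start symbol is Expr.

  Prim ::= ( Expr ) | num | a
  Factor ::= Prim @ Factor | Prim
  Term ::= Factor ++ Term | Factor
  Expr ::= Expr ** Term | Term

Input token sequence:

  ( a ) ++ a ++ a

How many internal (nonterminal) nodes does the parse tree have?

14

[Expr [Term [Factor [Prim ( [Expr [Term [Factor [Prim a]]]] )]] ++ [Term [Factor [Prim a]] ++ [Term [Factor [Prim a]]]]]]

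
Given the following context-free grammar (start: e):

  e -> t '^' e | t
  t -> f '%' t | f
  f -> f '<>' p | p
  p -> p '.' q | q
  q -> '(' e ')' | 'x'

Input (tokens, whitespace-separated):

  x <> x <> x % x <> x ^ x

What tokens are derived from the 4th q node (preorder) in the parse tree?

[e [t [f [f [f [p [q x]]] <> [p [q x]]] <> [p [q x]]] % [t [f [f [p [q x]]] <> [p [q x]]]]] ^ [e [t [f [p [q x]]]]]]

x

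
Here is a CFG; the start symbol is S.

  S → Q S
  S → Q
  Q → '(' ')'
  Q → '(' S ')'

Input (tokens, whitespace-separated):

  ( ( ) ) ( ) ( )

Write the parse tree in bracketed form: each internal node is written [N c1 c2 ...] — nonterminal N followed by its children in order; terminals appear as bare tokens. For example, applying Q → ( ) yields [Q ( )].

S
Q S
( S ) S
( Q ) S
( ( ) ) S
( ( ) ) Q S
( ( ) ) ( ) S
( ( ) ) ( ) Q
( ( ) ) ( ) ( )

[S [Q ( [S [Q ( )]] )] [S [Q ( )] [S [Q ( )]]]]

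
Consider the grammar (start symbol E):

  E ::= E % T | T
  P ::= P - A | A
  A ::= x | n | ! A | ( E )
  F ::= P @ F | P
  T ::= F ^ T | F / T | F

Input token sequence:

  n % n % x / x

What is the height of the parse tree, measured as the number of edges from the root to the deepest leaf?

7

[E [E [E [T [F [P [A n]]]]] % [T [F [P [A n]]]]] % [T [F [P [A x]]] / [T [F [P [A x]]]]]]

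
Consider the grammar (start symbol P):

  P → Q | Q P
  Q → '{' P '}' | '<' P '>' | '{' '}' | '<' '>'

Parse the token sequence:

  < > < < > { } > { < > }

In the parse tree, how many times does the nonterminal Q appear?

6

[P [Q < >] [P [Q < [P [Q < >] [P [Q { }]]] >] [P [Q { [P [Q < >]] }]]]]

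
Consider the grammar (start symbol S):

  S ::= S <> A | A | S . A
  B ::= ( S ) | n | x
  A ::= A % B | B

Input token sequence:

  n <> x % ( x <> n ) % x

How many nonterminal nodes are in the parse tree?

[S [S [A [B n]]] <> [A [A [A [B x]] % [B ( [S [S [A [B x]]] <> [A [B n]]] )]] % [B x]]]

16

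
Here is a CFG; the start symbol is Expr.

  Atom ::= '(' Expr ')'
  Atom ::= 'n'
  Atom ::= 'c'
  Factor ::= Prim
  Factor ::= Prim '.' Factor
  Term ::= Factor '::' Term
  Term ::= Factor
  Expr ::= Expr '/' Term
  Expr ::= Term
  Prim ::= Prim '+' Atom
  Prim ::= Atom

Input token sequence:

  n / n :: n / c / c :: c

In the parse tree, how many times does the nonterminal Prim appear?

[Expr [Expr [Expr [Expr [Term [Factor [Prim [Atom n]]]]] / [Term [Factor [Prim [Atom n]]] :: [Term [Factor [Prim [Atom n]]]]]] / [Term [Factor [Prim [Atom c]]]]] / [Term [Factor [Prim [Atom c]]] :: [Term [Factor [Prim [Atom c]]]]]]

6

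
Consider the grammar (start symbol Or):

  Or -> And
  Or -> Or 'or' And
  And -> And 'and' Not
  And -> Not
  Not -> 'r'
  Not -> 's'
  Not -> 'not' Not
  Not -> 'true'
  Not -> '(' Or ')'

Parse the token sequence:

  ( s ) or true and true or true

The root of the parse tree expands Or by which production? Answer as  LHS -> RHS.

Or -> Or 'or' And

[Or [Or [Or [And [Not ( [Or [And [Not s]]] )]]] or [And [And [Not true]] and [Not true]]] or [And [Not true]]]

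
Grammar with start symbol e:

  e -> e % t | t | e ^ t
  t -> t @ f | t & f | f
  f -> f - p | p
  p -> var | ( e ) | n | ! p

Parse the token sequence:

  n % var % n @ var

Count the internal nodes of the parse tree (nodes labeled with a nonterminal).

[e [e [e [t [f [p n]]]] % [t [f [p var]]]] % [t [t [f [p n]]] @ [f [p var]]]]

15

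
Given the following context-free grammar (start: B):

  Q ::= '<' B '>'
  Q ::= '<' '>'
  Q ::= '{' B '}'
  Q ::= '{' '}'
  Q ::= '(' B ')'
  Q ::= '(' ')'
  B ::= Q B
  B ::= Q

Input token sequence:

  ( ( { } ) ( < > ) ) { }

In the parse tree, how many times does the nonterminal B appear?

6

[B [Q ( [B [Q ( [B [Q { }]] )] [B [Q ( [B [Q < >]] )]]] )] [B [Q { }]]]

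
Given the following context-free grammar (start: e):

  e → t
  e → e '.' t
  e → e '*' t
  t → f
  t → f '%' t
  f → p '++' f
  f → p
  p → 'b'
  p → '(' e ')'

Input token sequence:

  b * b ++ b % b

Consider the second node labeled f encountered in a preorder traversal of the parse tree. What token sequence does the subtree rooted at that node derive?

b ++ b

[e [e [t [f [p b]]]] * [t [f [p b] ++ [f [p b]]] % [t [f [p b]]]]]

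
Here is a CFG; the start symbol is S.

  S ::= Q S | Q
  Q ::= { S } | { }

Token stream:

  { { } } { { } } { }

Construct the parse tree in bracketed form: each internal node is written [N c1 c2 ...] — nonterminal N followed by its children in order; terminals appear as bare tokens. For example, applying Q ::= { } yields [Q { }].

S
Q S
{ S } S
{ Q } S
{ { } } S
{ { } } Q S
{ { } } { S } S
{ { } } { Q } S
{ { } } { { } } S
{ { } } { { } } Q
{ { } } { { } } { }

[S [Q { [S [Q { }]] }] [S [Q { [S [Q { }]] }] [S [Q { }]]]]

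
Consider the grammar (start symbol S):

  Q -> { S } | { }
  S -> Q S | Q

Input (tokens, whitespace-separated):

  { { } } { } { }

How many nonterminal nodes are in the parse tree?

8

[S [Q { [S [Q { }]] }] [S [Q { }] [S [Q { }]]]]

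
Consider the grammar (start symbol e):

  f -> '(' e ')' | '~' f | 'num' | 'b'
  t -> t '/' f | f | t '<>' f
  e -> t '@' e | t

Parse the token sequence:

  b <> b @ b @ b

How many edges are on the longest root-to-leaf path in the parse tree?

5

[e [t [t [f b]] <> [f b]] @ [e [t [f b]] @ [e [t [f b]]]]]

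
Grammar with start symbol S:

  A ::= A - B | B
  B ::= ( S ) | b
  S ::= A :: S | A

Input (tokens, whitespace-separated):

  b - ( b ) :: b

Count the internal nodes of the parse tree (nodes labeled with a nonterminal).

[S [A [A [B b]] - [B ( [S [A [B b]]] )]] :: [S [A [B b]]]]

11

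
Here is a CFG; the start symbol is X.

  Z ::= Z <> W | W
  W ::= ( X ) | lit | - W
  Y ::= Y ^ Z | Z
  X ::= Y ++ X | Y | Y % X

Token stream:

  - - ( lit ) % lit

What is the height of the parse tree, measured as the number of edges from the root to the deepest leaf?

[X [Y [Z [W - [W - [W ( [X [Y [Z [W lit]]]] )]]]]] % [X [Y [Z [W lit]]]]]

10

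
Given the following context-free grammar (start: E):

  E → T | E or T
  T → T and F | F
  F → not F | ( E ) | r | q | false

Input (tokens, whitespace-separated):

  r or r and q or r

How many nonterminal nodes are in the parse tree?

[E [E [E [T [F r]]] or [T [T [F r]] and [F q]]] or [T [F r]]]

11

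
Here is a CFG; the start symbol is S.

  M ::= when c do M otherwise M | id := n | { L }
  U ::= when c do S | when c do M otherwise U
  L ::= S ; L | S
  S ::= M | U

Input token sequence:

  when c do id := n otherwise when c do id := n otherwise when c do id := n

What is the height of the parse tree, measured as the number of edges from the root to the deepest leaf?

[S [U when c do [M id := n] otherwise [U when c do [M id := n] otherwise [U when c do [S [M id := n]]]]]]

6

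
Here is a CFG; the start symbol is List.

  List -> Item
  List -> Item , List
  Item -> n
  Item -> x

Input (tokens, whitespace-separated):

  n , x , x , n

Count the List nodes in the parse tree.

[List [Item n] , [List [Item x] , [List [Item x] , [List [Item n]]]]]

4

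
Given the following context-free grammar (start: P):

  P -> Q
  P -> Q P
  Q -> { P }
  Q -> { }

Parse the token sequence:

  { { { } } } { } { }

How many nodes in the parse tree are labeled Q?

[P [Q { [P [Q { [P [Q { }]] }]] }] [P [Q { }] [P [Q { }]]]]

5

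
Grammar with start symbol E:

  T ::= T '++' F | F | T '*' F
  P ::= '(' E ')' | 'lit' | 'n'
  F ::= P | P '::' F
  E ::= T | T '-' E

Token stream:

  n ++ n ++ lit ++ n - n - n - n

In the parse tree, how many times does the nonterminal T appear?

7

[E [T [T [T [T [F [P n]]] ++ [F [P n]]] ++ [F [P lit]]] ++ [F [P n]]] - [E [T [F [P n]]] - [E [T [F [P n]]] - [E [T [F [P n]]]]]]]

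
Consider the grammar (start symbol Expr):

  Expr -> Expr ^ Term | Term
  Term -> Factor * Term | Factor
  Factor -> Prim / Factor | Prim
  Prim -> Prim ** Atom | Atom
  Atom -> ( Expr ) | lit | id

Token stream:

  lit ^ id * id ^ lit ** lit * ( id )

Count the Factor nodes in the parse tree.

6

[Expr [Expr [Expr [Term [Factor [Prim [Atom lit]]]]] ^ [Term [Factor [Prim [Atom id]]] * [Term [Factor [Prim [Atom id]]]]]] ^ [Term [Factor [Prim [Prim [Atom lit]] ** [Atom lit]]] * [Term [Factor [Prim [Atom ( [Expr [Term [Factor [Prim [Atom id]]]]] )]]]]]]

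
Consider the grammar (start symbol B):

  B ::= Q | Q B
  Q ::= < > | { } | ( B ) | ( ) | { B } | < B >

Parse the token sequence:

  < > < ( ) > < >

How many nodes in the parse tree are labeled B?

4

[B [Q < >] [B [Q < [B [Q ( )]] >] [B [Q < >]]]]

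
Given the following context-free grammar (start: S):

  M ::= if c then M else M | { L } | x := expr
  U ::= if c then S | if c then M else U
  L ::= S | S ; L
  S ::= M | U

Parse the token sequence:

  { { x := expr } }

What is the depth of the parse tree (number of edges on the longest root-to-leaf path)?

8

[S [M { [L [S [M { [L [S [M x := expr]]] }]]] }]]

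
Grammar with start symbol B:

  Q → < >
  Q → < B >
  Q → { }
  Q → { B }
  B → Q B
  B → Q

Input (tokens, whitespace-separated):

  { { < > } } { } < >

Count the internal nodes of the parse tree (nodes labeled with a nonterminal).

[B [Q { [B [Q { [B [Q < >]] }]] }] [B [Q { }] [B [Q < >]]]]

10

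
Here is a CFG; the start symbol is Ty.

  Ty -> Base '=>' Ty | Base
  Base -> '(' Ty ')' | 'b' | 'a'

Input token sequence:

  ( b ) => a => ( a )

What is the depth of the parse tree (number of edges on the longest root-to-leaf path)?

[Ty [Base ( [Ty [Base b]] )] => [Ty [Base a] => [Ty [Base ( [Ty [Base a]] )]]]]

6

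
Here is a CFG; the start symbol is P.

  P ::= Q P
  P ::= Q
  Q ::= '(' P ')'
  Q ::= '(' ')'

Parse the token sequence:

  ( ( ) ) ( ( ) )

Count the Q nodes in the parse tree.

4

[P [Q ( [P [Q ( )]] )] [P [Q ( [P [Q ( )]] )]]]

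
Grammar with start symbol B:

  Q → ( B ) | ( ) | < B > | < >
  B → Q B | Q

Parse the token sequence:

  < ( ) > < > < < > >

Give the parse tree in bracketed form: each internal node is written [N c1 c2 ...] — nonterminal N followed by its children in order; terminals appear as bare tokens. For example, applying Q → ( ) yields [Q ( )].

B
Q B
< B > B
< Q > B
< ( ) > B
< ( ) > Q B
< ( ) > < > B
< ( ) > < > Q
< ( ) > < > < B >
< ( ) > < > < Q >
< ( ) > < > < < > >

[B [Q < [B [Q ( )]] >] [B [Q < >] [B [Q < [B [Q < >]] >]]]]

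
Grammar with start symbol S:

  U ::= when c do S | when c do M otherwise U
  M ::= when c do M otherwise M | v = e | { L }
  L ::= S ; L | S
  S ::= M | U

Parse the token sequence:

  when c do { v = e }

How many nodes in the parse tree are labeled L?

[S [U when c do [S [M { [L [S [M v = e]]] }]]]]

1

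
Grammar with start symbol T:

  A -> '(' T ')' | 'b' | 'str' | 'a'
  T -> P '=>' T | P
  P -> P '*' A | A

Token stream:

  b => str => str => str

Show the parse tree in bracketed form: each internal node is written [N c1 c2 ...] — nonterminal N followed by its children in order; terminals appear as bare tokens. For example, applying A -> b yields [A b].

T
P => T
A => T
b => T
b => P => T
b => A => T
b => str => T
b => str => P => T
b => str => A => T
b => str => str => T
b => str => str => P
b => str => str => A
b => str => str => str

[T [P [A b]] => [T [P [A str]] => [T [P [A str]] => [T [P [A str]]]]]]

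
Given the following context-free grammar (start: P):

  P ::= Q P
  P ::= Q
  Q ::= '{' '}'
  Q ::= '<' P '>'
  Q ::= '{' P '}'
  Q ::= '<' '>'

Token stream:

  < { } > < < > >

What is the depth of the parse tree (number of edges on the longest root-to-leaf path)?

5

[P [Q < [P [Q { }]] >] [P [Q < [P [Q < >]] >]]]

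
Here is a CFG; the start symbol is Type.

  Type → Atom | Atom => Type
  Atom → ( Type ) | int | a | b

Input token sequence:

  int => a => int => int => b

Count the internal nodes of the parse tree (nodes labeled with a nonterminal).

[Type [Atom int] => [Type [Atom a] => [Type [Atom int] => [Type [Atom int] => [Type [Atom b]]]]]]

10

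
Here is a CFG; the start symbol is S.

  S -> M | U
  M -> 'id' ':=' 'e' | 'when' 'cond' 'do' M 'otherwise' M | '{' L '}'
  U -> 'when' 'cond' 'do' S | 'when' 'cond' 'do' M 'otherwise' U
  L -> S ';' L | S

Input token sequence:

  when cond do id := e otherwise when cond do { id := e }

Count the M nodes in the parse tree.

3

[S [U when cond do [M id := e] otherwise [U when cond do [S [M { [L [S [M id := e]]] }]]]]]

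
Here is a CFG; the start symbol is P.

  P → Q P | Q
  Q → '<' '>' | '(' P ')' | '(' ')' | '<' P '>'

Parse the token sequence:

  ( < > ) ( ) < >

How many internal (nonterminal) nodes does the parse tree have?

[P [Q ( [P [Q < >]] )] [P [Q ( )] [P [Q < >]]]]

8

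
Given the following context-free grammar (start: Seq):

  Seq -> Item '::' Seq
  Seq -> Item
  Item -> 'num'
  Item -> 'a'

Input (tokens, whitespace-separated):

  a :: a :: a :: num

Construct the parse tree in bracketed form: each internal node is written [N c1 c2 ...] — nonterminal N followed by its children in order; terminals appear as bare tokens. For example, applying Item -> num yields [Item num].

Seq
Item :: Seq
a :: Seq
a :: Item :: Seq
a :: a :: Seq
a :: a :: Item :: Seq
a :: a :: a :: Seq
a :: a :: a :: Item
a :: a :: a :: num

[Seq [Item a] :: [Seq [Item a] :: [Seq [Item a] :: [Seq [Item num]]]]]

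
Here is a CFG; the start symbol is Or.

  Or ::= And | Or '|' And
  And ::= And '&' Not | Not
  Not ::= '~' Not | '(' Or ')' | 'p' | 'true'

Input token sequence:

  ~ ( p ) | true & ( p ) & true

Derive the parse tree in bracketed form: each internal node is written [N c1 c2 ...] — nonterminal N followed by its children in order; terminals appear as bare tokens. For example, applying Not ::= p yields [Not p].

Or
Or | And
And | And
Not | And
~ Not | And
~ ( Or ) | And
~ ( And ) | And
~ ( Not ) | And
~ ( p ) | And
~ ( p ) | And & Not
~ ( p ) | And & Not & Not
~ ( p ) | Not & Not & Not
~ ( p ) | true & Not & Not
~ ( p ) | true & ( Or ) & Not
~ ( p ) | true & ( And ) & Not
~ ( p ) | true & ( Not ) & Not
~ ( p ) | true & ( p ) & Not
~ ( p ) | true & ( p ) & true

[Or [Or [And [Not ~ [Not ( [Or [And [Not p]]] )]]]] | [And [And [And [Not true]] & [Not ( [Or [And [Not p]]] )]] & [Not true]]]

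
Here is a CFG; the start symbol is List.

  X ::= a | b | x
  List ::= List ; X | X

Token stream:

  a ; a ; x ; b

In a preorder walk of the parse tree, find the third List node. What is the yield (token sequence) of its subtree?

[List [List [List [List [X a]] ; [X a]] ; [X x]] ; [X b]]

a ; a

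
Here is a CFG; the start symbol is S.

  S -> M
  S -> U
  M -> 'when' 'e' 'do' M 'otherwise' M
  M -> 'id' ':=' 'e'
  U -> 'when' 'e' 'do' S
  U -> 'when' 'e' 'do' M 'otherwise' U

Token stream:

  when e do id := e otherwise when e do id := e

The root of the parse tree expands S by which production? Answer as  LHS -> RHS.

[S [U when e do [M id := e] otherwise [U when e do [S [M id := e]]]]]

S -> U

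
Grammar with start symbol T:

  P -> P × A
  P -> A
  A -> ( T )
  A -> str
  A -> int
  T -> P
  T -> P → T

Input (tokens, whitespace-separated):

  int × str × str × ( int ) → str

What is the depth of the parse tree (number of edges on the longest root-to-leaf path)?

6

[T [P [P [P [P [A int]] × [A str]] × [A str]] × [A ( [T [P [A int]]] )]] → [T [P [A str]]]]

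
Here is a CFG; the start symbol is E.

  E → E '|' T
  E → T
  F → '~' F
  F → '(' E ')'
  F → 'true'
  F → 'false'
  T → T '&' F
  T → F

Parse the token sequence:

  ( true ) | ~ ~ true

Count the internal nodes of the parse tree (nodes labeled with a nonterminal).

11

[E [E [T [F ( [E [T [F true]]] )]]] | [T [F ~ [F ~ [F true]]]]]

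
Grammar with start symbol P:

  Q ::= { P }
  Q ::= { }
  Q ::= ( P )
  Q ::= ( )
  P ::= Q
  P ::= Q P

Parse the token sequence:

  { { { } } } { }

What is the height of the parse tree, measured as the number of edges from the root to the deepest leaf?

[P [Q { [P [Q { [P [Q { }]] }]] }] [P [Q { }]]]

6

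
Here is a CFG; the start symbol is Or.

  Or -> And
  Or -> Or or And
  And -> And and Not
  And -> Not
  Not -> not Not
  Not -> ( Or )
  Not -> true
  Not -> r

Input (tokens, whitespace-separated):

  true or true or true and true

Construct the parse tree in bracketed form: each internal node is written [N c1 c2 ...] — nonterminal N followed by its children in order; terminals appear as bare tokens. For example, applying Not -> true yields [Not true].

Or
Or or And
Or or And or And
And or And or And
Not or And or And
true or And or And
true or Not or And
true or true or And
true or true or And and Not
true or true or Not and Not
true or true or true and Not
true or true or true and true

[Or [Or [Or [And [Not true]]] or [And [Not true]]] or [And [And [Not true]] and [Not true]]]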